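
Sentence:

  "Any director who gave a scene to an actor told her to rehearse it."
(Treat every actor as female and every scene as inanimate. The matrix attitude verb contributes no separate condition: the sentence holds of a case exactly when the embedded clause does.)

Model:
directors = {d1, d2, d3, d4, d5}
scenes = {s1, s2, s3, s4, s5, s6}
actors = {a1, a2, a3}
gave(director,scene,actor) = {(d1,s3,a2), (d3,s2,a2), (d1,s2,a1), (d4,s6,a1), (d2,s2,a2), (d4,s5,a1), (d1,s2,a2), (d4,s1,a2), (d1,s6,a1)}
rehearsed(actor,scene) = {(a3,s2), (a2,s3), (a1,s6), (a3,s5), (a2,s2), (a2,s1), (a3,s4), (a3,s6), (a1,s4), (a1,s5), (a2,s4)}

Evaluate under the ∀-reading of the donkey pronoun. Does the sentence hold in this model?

"her" takes "an actor" as antecedent and "it" takes "a scene"; both are donkey pronouns co-varying with the restrictor.
Strong reading: for every (d,s,a) with gave(d,s,a), rehearsed(a,s).
Restrictor triples: (d1,s2,a1)→rehearsed(a1,s2) ✗  (d1,s2,a2)→rehearsed(a2,s2) ✓  (d1,s3,a2)→rehearsed(a2,s3) ✓  (d1,s6,a1)→rehearsed(a1,s6) ✓  (d2,s2,a2)→rehearsed(a2,s2) ✓  (d3,s2,a2)→rehearsed(a2,s2) ✓  (d4,s1,a2)→rehearsed(a2,s1) ✓  (d4,s5,a1)→rehearsed(a1,s5) ✓  (d4,s6,a1)→rehearsed(a1,s6) ✓
Counterexample: (d1,s2,a1) — rehearsed(a1,s2) does not hold.

False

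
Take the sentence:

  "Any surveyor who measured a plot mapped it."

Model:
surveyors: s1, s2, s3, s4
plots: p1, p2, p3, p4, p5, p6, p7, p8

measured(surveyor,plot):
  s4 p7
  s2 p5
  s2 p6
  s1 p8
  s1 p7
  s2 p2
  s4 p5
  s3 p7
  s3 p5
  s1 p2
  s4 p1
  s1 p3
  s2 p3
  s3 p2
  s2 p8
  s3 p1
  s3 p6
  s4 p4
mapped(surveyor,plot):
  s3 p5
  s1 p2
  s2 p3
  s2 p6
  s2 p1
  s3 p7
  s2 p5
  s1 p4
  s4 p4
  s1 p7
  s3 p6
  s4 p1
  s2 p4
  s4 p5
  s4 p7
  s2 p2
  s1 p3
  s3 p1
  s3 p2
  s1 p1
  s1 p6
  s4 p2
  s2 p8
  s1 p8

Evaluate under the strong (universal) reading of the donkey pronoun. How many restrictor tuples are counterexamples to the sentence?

"it" takes "a plot" as antecedent — a donkey pronoun bound across the clause boundary.
Strong reading: for every (s,p) with measured(s,p), mapped(s,p).
Restrictor pairs: (s1,p2) ✓  (s1,p3) ✓  (s1,p7) ✓  (s1,p8) ✓  (s2,p2) ✓  (s2,p3) ✓  (s2,p5) ✓  (s2,p6) ✓  (s2,p8) ✓  (s3,p1) ✓  (s3,p2) ✓  (s3,p5) ✓  (s3,p6) ✓  (s3,p7) ✓  (s4,p1) ✓  (s4,p4) ✓  (s4,p5) ✓  (s4,p7) ✓
Counterexamples (restrictor pairs failing the scope): 0.

0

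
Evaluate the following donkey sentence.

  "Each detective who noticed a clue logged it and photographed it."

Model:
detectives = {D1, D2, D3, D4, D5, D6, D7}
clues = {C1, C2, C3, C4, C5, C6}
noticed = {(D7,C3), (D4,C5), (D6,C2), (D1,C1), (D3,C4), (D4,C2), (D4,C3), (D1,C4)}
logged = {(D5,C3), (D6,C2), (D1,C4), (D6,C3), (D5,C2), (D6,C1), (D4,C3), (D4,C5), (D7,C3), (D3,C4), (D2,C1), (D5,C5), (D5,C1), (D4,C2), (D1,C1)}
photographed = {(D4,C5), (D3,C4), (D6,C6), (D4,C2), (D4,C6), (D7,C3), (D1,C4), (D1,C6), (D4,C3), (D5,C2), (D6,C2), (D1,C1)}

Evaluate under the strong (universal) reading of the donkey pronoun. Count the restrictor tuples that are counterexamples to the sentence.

0

"it" takes "a clue" as antecedent — a donkey pronoun bound across the clause boundary.
Strong reading: for every (d,c) with noticed(d,c), logged(d,c) ∧ photographed(d,c).
Restrictor pairs: (D1,C1) ✓  (D1,C4) ✓  (D3,C4) ✓  (D4,C2) ✓  (D4,C3) ✓  (D4,C5) ✓  (D6,C2) ✓  (D7,C3) ✓
Counterexamples (restrictor pairs failing the scope): 0.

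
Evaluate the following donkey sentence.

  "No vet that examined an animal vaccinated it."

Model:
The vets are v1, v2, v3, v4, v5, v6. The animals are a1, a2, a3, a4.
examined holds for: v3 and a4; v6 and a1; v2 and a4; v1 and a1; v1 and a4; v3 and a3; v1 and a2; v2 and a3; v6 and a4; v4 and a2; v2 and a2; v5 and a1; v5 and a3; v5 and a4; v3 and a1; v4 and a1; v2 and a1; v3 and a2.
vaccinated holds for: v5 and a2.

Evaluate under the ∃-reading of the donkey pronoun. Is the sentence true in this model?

"it" takes "an animal" as antecedent — a donkey pronoun bound across the clause boundary.
Truth condition: for no (v,a) with examined(v,a) does vaccinated(v,a) hold.
Restrictor pairs — does the scope hold? (v1,a1):fails  (v1,a2):fails  (v1,a4):fails  (v2,a1):fails  (v2,a2):fails  (v2,a3):fails  (v2,a4):fails  (v3,a1):fails  (v3,a2):fails  (v3,a3):fails  (v3,a4):fails  (v4,a1):fails  (v4,a2):fails  (v5,a1):fails  (v5,a3):fails  (v5,a4):fails  (v6,a1):fails  (v6,a4):fails
Scope holds for no restrictor pair, so the sentence is true.

True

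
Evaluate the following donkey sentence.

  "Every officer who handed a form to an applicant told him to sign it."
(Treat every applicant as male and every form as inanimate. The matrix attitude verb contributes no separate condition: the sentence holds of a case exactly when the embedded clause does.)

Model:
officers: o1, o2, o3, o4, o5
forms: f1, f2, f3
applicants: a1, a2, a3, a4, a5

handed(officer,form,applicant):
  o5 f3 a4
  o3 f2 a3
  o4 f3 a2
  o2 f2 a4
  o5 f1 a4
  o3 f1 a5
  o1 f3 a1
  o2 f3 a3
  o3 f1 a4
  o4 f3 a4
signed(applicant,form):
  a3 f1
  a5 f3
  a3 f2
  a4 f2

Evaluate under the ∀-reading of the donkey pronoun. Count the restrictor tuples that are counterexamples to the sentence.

"him" takes "an applicant" as antecedent and "it" takes "a form"; both are donkey pronouns co-varying with the restrictor.
Strong reading: for every (o,f,a) with handed(o,f,a), signed(a,f).
Restrictor triples: (o1,f3,a1)→signed(a1,f3) ✗  (o2,f2,a4)→signed(a4,f2) ✓  (o2,f3,a3)→signed(a3,f3) ✗  (o3,f1,a4)→signed(a4,f1) ✗  (o3,f1,a5)→signed(a5,f1) ✗  (o3,f2,a3)→signed(a3,f2) ✓  (o4,f3,a2)→signed(a2,f3) ✗  (o4,f3,a4)→signed(a4,f3) ✗  (o5,f1,a4)→signed(a4,f1) ✗  (o5,f3,a4)→signed(a4,f3) ✗
Counterexamples (restrictor triples failing the scope): 8.

8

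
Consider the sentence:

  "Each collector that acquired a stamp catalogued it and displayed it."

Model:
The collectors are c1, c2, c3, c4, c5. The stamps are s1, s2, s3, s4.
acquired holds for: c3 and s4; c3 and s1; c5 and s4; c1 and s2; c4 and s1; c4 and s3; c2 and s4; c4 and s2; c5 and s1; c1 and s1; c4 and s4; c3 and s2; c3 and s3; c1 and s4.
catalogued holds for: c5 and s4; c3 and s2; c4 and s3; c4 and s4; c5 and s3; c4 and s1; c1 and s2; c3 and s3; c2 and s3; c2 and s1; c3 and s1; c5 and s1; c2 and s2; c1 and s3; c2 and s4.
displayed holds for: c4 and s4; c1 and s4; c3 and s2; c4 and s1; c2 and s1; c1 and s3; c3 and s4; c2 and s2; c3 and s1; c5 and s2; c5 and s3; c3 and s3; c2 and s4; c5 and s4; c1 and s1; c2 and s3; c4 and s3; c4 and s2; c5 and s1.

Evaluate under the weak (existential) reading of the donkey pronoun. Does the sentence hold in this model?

"it" takes "a stamp" as antecedent — a donkey pronoun bound across the clause boundary.
Weak reading: every collector c with some acquired-stamp has at least one acquired-stamp s such that catalogued(c,s) ∧ displayed(c,s).
Per collector: c1:✗  c2:✓  c3:✓  c4:✓  c5:✓
c1 has no witness among its acquired-stamps.

False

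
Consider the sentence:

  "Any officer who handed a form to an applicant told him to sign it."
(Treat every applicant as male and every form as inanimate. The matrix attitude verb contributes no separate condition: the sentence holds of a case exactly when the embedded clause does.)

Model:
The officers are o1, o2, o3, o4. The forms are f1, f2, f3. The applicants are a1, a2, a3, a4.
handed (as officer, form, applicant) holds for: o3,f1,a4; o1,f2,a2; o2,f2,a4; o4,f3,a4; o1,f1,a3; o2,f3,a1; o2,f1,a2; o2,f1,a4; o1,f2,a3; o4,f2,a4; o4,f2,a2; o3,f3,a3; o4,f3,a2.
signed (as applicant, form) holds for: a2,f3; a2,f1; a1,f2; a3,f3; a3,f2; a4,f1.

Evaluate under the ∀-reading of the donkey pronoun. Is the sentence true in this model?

"him" takes "an applicant" as antecedent and "it" takes "a form"; both are donkey pronouns co-varying with the restrictor.
Strong reading: for every (o,f,a) with handed(o,f,a), signed(a,f).
Restrictor triples: (o1,f1,a3)→signed(a3,f1) ✗  (o1,f2,a2)→signed(a2,f2) ✗  (o1,f2,a3)→signed(a3,f2) ✓  (o2,f1,a2)→signed(a2,f1) ✓  (o2,f1,a4)→signed(a4,f1) ✓  (o2,f2,a4)→signed(a4,f2) ✗  (o2,f3,a1)→signed(a1,f3) ✗  (o3,f1,a4)→signed(a4,f1) ✓  (o3,f3,a3)→signed(a3,f3) ✓  (o4,f2,a2)→signed(a2,f2) ✗  (o4,f2,a4)→signed(a4,f2) ✗  (o4,f3,a2)→signed(a2,f3) ✓  (o4,f3,a4)→signed(a4,f3) ✗
Counterexample: (o1,f1,a3) — signed(a3,f1) does not hold.

False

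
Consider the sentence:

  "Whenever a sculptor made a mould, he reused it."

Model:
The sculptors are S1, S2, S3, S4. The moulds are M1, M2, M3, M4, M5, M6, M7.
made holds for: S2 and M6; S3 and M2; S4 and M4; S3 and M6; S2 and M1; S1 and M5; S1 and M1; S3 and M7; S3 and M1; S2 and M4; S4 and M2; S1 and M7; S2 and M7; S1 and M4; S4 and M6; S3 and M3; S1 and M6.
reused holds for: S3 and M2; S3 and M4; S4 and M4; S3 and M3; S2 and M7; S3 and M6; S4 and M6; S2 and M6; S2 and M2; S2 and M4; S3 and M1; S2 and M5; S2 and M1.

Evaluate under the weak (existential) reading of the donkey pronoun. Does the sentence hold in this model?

False

"it" takes "a mould" as antecedent — a donkey pronoun bound across the clause boundary.
Weak reading: every sculptor s with some made-mould has at least one made-mould m such that reused(s,m).
Per sculptor: S1:✗  S2:✓  S3:✓  S4:✓
S1 has no witness among its made-moulds.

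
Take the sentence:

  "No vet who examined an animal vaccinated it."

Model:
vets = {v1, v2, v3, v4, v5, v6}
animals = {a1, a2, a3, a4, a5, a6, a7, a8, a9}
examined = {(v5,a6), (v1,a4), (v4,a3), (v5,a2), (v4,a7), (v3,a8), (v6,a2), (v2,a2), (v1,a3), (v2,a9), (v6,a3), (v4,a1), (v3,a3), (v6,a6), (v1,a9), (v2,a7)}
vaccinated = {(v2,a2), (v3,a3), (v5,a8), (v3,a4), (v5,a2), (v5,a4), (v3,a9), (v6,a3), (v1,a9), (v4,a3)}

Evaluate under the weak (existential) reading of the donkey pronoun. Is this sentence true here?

False

"it" takes "an animal" as antecedent — a donkey pronoun bound across the clause boundary.
Truth condition: for no (v,a) with examined(v,a) does vaccinated(v,a) hold.
Restrictor pairs — does the scope hold? (v1,a3):fails  (v1,a4):fails  (v1,a9):holds  (v2,a2):holds  (v2,a7):fails  (v2,a9):fails  (v3,a3):holds  (v3,a8):fails  (v4,a1):fails  (v4,a3):holds  (v4,a7):fails  (v5,a2):holds  (v5,a6):fails  (v6,a2):fails  (v6,a3):holds  (v6,a6):fails
Scope holds for 6 pair(s), so the sentence is false.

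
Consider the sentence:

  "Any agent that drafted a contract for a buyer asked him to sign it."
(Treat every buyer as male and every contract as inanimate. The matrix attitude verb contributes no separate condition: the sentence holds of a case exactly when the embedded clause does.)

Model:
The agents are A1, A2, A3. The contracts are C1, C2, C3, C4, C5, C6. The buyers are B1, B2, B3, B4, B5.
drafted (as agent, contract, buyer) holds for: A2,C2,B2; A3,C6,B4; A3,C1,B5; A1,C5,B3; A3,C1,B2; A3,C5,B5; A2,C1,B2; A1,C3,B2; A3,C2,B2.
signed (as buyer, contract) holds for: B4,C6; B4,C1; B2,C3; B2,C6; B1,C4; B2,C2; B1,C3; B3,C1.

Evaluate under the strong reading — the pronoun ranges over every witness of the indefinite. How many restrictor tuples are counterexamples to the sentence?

5

"him" takes "a buyer" as antecedent and "it" takes "a contract"; both are donkey pronouns co-varying with the restrictor.
Strong reading: for every (a,c,b) with drafted(a,c,b), signed(b,c).
Restrictor triples: (A1,C3,B2)→signed(B2,C3) ✓  (A1,C5,B3)→signed(B3,C5) ✗  (A2,C1,B2)→signed(B2,C1) ✗  (A2,C2,B2)→signed(B2,C2) ✓  (A3,C1,B2)→signed(B2,C1) ✗  (A3,C1,B5)→signed(B5,C1) ✗  (A3,C2,B2)→signed(B2,C2) ✓  (A3,C5,B5)→signed(B5,C5) ✗  (A3,C6,B4)→signed(B4,C6) ✓
Counterexamples (restrictor triples failing the scope): 5.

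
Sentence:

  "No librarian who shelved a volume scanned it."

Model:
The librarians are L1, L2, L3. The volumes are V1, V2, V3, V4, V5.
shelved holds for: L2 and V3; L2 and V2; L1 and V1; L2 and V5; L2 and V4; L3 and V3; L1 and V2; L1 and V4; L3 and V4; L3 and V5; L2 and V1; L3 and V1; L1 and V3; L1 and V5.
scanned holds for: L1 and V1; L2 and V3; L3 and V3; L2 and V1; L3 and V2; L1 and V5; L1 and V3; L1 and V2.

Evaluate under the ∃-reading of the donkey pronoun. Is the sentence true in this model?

False

"it" takes "a volume" as antecedent — a donkey pronoun bound across the clause boundary.
Truth condition: for no (l,v) with shelved(l,v) does scanned(l,v) hold.
Restrictor pairs — does the scope hold? (L1,V1):holds  (L1,V2):holds  (L1,V3):holds  (L1,V4):fails  (L1,V5):holds  (L2,V1):holds  (L2,V2):fails  (L2,V3):holds  (L2,V4):fails  (L2,V5):fails  (L3,V1):fails  (L3,V3):holds  (L3,V4):fails  (L3,V5):fails
Scope holds for 7 pair(s), so the sentence is false.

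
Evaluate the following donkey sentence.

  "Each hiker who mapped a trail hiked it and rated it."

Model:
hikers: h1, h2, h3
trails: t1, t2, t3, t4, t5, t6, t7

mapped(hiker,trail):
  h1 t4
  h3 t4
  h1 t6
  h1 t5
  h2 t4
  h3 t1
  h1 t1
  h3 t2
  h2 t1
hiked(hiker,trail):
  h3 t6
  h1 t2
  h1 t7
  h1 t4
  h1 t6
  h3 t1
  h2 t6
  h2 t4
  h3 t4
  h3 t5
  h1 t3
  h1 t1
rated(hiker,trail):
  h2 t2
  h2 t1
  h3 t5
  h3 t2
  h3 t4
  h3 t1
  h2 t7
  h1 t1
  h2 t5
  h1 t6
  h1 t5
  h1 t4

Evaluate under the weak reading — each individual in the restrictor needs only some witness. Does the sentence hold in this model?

"it" takes "a trail" as antecedent — a donkey pronoun bound across the clause boundary.
Weak reading: every hiker h with some mapped-trail has at least one mapped-trail t such that hiked(h,t) ∧ rated(h,t).
Per hiker: h1:✓  h2:✗  h3:✓
h2 has no witness among its mapped-trails.

False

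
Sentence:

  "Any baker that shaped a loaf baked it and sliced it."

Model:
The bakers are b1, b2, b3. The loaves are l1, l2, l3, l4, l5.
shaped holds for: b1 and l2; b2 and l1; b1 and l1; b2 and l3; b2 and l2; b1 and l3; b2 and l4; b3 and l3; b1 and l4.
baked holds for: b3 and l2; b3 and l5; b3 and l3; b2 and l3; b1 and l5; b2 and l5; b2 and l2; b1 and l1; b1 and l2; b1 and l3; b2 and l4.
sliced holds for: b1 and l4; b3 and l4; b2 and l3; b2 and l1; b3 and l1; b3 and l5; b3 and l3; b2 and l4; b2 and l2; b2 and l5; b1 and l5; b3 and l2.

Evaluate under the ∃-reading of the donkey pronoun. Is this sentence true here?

False

"it" takes "a loaf" as antecedent — a donkey pronoun bound across the clause boundary.
Weak reading: every baker b with some shaped-loaf has at least one shaped-loaf l such that baked(b,l) ∧ sliced(b,l).
Per baker: b1:✗  b2:✓  b3:✓
b1 has no witness among its shaped-loaves.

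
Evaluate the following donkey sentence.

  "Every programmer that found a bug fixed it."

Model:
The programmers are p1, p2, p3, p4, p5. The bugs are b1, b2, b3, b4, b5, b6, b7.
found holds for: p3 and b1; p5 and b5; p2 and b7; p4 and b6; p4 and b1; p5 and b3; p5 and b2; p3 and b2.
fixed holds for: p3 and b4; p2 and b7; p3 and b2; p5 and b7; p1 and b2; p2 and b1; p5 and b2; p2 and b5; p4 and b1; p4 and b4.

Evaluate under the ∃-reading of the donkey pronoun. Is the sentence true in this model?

True

"it" takes "a bug" as antecedent — a donkey pronoun bound across the clause boundary.
Weak reading: every programmer p with some found-bug has at least one found-bug b such that fixed(p,b).
Per programmer: p2:✓  p3:✓  p4:✓  p5:✓
Every programmer in the restrictor has a witness.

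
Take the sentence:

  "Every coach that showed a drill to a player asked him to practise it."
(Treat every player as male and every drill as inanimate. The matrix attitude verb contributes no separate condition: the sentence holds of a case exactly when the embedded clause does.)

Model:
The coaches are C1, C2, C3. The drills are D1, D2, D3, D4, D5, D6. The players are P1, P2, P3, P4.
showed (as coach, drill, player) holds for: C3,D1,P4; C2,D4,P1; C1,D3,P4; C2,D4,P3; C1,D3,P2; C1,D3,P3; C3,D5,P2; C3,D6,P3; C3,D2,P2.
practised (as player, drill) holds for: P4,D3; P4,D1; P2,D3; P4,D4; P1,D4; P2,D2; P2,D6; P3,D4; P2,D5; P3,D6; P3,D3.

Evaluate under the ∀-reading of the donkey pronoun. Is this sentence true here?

"him" takes "a player" as antecedent and "it" takes "a drill"; both are donkey pronouns co-varying with the restrictor.
Strong reading: for every (c,d,p) with showed(c,d,p), practised(p,d).
Restrictor triples: (C1,D3,P2)→practised(P2,D3) ✓  (C1,D3,P3)→practised(P3,D3) ✓  (C1,D3,P4)→practised(P4,D3) ✓  (C2,D4,P1)→practised(P1,D4) ✓  (C2,D4,P3)→practised(P3,D4) ✓  (C3,D1,P4)→practised(P4,D1) ✓  (C3,D2,P2)→practised(P2,D2) ✓  (C3,D5,P2)→practised(P2,D5) ✓  (C3,D6,P3)→practised(P3,D6) ✓
Every restrictor triple satisfies the scope.

True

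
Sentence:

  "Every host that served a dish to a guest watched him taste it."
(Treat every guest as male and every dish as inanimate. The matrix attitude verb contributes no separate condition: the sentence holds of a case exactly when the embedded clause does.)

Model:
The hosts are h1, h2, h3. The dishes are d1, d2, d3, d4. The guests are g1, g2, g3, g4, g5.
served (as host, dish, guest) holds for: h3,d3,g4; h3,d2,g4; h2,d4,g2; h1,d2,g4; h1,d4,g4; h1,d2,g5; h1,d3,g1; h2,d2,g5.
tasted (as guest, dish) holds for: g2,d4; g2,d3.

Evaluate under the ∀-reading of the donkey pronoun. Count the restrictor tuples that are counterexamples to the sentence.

7

"him" takes "a guest" as antecedent and "it" takes "a dish"; both are donkey pronouns co-varying with the restrictor.
Strong reading: for every (h,d,g) with served(h,d,g), tasted(g,d).
Restrictor triples: (h1,d2,g4)→tasted(g4,d2) ✗  (h1,d2,g5)→tasted(g5,d2) ✗  (h1,d3,g1)→tasted(g1,d3) ✗  (h1,d4,g4)→tasted(g4,d4) ✗  (h2,d2,g5)→tasted(g5,d2) ✗  (h2,d4,g2)→tasted(g2,d4) ✓  (h3,d2,g4)→tasted(g4,d2) ✗  (h3,d3,g4)→tasted(g4,d3) ✗
Counterexamples (restrictor triples failing the scope): 7.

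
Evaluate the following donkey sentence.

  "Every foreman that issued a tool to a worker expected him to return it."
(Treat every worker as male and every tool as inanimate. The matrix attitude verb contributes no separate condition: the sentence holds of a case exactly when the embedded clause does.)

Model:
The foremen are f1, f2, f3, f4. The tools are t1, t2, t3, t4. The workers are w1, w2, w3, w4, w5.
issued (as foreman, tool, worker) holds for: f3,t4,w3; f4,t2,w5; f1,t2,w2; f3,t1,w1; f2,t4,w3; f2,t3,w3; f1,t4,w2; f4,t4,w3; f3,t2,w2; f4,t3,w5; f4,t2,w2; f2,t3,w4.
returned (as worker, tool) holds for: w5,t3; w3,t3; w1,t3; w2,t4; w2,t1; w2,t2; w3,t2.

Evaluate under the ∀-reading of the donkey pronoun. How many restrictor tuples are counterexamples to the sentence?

6

"him" takes "a worker" as antecedent and "it" takes "a tool"; both are donkey pronouns co-varying with the restrictor.
Strong reading: for every (f,t,w) with issued(f,t,w), returned(w,t).
Restrictor triples: (f1,t2,w2)→returned(w2,t2) ✓  (f1,t4,w2)→returned(w2,t4) ✓  (f2,t3,w3)→returned(w3,t3) ✓  (f2,t3,w4)→returned(w4,t3) ✗  (f2,t4,w3)→returned(w3,t4) ✗  (f3,t1,w1)→returned(w1,t1) ✗  (f3,t2,w2)→returned(w2,t2) ✓  (f3,t4,w3)→returned(w3,t4) ✗  (f4,t2,w2)→returned(w2,t2) ✓  (f4,t2,w5)→returned(w5,t2) ✗  (f4,t3,w5)→returned(w5,t3) ✓  (f4,t4,w3)→returned(w3,t4) ✗
Counterexamples (restrictor triples failing the scope): 6.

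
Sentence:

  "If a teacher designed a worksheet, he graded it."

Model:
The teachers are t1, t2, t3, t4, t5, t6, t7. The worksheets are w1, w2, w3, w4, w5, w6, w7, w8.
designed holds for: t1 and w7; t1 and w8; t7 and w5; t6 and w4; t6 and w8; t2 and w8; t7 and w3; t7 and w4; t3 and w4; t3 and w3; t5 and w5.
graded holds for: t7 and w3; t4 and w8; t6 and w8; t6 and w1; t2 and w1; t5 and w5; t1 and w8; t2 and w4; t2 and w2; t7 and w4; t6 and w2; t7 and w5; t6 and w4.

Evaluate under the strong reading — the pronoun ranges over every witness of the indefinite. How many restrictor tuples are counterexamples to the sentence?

"it" takes "a worksheet" as antecedent — a donkey pronoun bound across the clause boundary.
Strong reading: for every (t,w) with designed(t,w), graded(t,w).
Restrictor pairs: (t1,w7) ✗  (t1,w8) ✓  (t2,w8) ✗  (t3,w3) ✗  (t3,w4) ✗  (t5,w5) ✓  (t6,w4) ✓  (t6,w8) ✓  (t7,w3) ✓  (t7,w4) ✓  (t7,w5) ✓
Counterexamples (restrictor pairs failing the scope): 4.

4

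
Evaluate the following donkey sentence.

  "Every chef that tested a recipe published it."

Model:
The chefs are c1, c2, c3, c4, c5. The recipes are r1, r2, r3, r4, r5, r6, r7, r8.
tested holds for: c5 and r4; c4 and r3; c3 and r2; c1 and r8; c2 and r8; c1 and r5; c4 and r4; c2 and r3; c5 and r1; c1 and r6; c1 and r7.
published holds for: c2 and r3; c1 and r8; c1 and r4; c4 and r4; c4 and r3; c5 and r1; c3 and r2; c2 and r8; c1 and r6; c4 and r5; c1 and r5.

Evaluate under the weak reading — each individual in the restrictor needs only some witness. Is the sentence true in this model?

True

"it" takes "a recipe" as antecedent — a donkey pronoun bound across the clause boundary.
Weak reading: every chef c with some tested-recipe has at least one tested-recipe r such that published(c,r).
Per chef: c1:✓  c2:✓  c3:✓  c4:✓  c5:✓
Every chef in the restrictor has a witness.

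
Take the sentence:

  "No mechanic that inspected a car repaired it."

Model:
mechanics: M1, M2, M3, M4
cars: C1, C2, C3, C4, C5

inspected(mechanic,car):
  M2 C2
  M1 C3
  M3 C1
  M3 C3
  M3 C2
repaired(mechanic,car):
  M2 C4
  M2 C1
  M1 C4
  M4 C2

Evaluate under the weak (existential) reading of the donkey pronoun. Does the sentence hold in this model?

True

"it" takes "a car" as antecedent — a donkey pronoun bound across the clause boundary.
Truth condition: for no (m,c) with inspected(m,c) does repaired(m,c) hold.
Restrictor pairs — does the scope hold? (M1,C3):fails  (M2,C2):fails  (M3,C1):fails  (M3,C2):fails  (M3,C3):fails
Scope holds for no restrictor pair, so the sentence is true.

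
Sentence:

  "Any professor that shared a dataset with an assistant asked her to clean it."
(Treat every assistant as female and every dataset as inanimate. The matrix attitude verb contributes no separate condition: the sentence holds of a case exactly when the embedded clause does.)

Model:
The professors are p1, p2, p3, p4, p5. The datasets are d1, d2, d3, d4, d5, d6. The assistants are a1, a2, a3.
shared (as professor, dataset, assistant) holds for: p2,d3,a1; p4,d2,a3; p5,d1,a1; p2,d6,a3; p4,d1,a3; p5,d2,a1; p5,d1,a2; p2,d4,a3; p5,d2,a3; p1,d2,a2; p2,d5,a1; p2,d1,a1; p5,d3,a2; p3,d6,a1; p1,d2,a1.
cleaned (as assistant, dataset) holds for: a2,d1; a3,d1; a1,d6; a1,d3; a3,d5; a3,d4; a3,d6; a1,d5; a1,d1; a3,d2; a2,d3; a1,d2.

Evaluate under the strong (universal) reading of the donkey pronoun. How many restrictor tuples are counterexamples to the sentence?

"her" takes "an assistant" as antecedent and "it" takes "a dataset"; both are donkey pronouns co-varying with the restrictor.
Strong reading: for every (p,d,a) with shared(p,d,a), cleaned(a,d).
Restrictor triples: (p1,d2,a1)→cleaned(a1,d2) ✓  (p1,d2,a2)→cleaned(a2,d2) ✗  (p2,d1,a1)→cleaned(a1,d1) ✓  (p2,d3,a1)→cleaned(a1,d3) ✓  (p2,d4,a3)→cleaned(a3,d4) ✓  (p2,d5,a1)→cleaned(a1,d5) ✓  (p2,d6,a3)→cleaned(a3,d6) ✓  (p3,d6,a1)→cleaned(a1,d6) ✓  (p4,d1,a3)→cleaned(a3,d1) ✓  (p4,d2,a3)→cleaned(a3,d2) ✓  (p5,d1,a1)→cleaned(a1,d1) ✓  (p5,d1,a2)→cleaned(a2,d1) ✓  (p5,d2,a1)→cleaned(a1,d2) ✓  (p5,d2,a3)→cleaned(a3,d2) ✓  (p5,d3,a2)→cleaned(a2,d3) ✓
Counterexamples (restrictor triples failing the scope): 1.

1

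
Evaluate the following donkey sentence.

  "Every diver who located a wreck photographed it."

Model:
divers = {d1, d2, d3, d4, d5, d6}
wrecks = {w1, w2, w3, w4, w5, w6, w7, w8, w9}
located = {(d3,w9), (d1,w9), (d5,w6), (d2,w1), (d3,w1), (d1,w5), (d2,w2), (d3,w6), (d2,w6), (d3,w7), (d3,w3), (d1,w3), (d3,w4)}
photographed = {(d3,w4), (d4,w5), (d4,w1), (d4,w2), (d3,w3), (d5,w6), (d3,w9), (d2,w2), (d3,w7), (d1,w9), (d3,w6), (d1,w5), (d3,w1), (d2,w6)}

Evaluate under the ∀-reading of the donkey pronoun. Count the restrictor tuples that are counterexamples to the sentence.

2

"it" takes "a wreck" as antecedent — a donkey pronoun bound across the clause boundary.
Strong reading: for every (d,w) with located(d,w), photographed(d,w).
Restrictor pairs: (d1,w3) ✗  (d1,w5) ✓  (d1,w9) ✓  (d2,w1) ✗  (d2,w2) ✓  (d2,w6) ✓  (d3,w1) ✓  (d3,w3) ✓  (d3,w4) ✓  (d3,w6) ✓  (d3,w7) ✓  (d3,w9) ✓  (d5,w6) ✓
Counterexamples (restrictor pairs failing the scope): 2.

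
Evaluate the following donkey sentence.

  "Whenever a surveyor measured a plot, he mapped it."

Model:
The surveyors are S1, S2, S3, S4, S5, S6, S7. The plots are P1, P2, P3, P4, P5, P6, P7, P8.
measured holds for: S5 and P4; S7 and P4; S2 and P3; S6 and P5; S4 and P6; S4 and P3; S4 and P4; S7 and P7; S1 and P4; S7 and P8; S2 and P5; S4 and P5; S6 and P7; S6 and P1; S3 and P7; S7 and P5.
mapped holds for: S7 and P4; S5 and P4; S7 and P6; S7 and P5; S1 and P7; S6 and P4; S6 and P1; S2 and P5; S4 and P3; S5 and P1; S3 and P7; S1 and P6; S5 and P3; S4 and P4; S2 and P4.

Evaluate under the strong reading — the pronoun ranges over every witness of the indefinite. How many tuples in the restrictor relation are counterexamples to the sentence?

8

"it" takes "a plot" as antecedent — a donkey pronoun bound across the clause boundary.
Strong reading: for every (s,p) with measured(s,p), mapped(s,p).
Restrictor pairs: (S1,P4) ✗  (S2,P3) ✗  (S2,P5) ✓  (S3,P7) ✓  (S4,P3) ✓  (S4,P4) ✓  (S4,P5) ✗  (S4,P6) ✗  (S5,P4) ✓  (S6,P1) ✓  (S6,P5) ✗  (S6,P7) ✗  (S7,P4) ✓  (S7,P5) ✓  (S7,P7) ✗  (S7,P8) ✗
Counterexamples (restrictor pairs failing the scope): 8.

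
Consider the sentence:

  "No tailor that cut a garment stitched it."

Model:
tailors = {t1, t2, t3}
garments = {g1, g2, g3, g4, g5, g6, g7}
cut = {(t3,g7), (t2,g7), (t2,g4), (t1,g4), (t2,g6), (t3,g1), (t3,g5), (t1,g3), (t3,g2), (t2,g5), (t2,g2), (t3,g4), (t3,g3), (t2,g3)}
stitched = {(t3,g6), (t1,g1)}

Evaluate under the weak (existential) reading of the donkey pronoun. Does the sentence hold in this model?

"it" takes "a garment" as antecedent — a donkey pronoun bound across the clause boundary.
Truth condition: for no (t,g) with cut(t,g) does stitched(t,g) hold.
Restrictor pairs — does the scope hold? (t1,g3):fails  (t1,g4):fails  (t2,g2):fails  (t2,g3):fails  (t2,g4):fails  (t2,g5):fails  (t2,g6):fails  (t2,g7):fails  (t3,g1):fails  (t3,g2):fails  (t3,g3):fails  (t3,g4):fails  (t3,g5):fails  (t3,g7):fails
Scope holds for no restrictor pair, so the sentence is true.

True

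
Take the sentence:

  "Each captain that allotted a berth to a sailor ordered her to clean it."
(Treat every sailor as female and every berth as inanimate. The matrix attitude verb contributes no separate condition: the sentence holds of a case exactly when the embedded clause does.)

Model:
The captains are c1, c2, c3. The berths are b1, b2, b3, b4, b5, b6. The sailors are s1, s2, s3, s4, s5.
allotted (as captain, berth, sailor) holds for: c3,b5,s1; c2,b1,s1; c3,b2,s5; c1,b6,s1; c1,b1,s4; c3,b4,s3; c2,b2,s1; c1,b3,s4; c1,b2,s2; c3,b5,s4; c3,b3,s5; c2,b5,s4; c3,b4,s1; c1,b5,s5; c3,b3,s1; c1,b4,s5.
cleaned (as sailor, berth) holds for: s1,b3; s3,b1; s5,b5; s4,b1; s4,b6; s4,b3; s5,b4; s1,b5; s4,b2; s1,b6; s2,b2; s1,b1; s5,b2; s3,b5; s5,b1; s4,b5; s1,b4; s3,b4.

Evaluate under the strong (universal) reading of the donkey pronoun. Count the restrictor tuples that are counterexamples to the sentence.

2

"her" takes "a sailor" as antecedent and "it" takes "a berth"; both are donkey pronouns co-varying with the restrictor.
Strong reading: for every (c,b,s) with allotted(c,b,s), cleaned(s,b).
Restrictor triples: (c1,b1,s4)→cleaned(s4,b1) ✓  (c1,b2,s2)→cleaned(s2,b2) ✓  (c1,b3,s4)→cleaned(s4,b3) ✓  (c1,b4,s5)→cleaned(s5,b4) ✓  (c1,b5,s5)→cleaned(s5,b5) ✓  (c1,b6,s1)→cleaned(s1,b6) ✓  (c2,b1,s1)→cleaned(s1,b1) ✓  (c2,b2,s1)→cleaned(s1,b2) ✗  (c2,b5,s4)→cleaned(s4,b5) ✓  (c3,b2,s5)→cleaned(s5,b2) ✓  (c3,b3,s1)→cleaned(s1,b3) ✓  (c3,b3,s5)→cleaned(s5,b3) ✗  (c3,b4,s1)→cleaned(s1,b4) ✓  (c3,b4,s3)→cleaned(s3,b4) ✓  (c3,b5,s1)→cleaned(s1,b5) ✓  (c3,b5,s4)→cleaned(s4,b5) ✓
Counterexamples (restrictor triples failing the scope): 2.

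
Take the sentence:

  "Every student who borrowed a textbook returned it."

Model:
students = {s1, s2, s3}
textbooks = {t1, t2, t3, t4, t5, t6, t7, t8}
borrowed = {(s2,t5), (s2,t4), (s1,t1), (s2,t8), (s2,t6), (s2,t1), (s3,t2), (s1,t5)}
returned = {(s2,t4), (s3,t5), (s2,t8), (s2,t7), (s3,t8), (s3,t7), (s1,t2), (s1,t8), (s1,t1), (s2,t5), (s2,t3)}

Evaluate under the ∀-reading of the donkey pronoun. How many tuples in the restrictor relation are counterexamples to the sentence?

4

"it" takes "a textbook" as antecedent — a donkey pronoun bound across the clause boundary.
Strong reading: for every (s,t) with borrowed(s,t), returned(s,t).
Restrictor pairs: (s1,t1) ✓  (s1,t5) ✗  (s2,t1) ✗  (s2,t4) ✓  (s2,t5) ✓  (s2,t6) ✗  (s2,t8) ✓  (s3,t2) ✗
Counterexamples (restrictor pairs failing the scope): 4.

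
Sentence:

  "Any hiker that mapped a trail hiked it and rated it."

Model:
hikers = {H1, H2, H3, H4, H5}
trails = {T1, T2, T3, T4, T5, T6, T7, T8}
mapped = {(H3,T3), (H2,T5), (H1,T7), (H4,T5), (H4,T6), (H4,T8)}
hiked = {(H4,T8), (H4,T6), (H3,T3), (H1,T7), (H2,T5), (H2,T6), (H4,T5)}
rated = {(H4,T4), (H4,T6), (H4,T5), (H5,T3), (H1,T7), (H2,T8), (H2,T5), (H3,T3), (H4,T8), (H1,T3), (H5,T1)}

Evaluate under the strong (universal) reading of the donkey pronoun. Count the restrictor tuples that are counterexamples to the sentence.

"it" takes "a trail" as antecedent — a donkey pronoun bound across the clause boundary.
Strong reading: for every (h,t) with mapped(h,t), hiked(h,t) ∧ rated(h,t).
Restrictor pairs: (H1,T7) ✓  (H2,T5) ✓  (H3,T3) ✓  (H4,T5) ✓  (H4,T6) ✓  (H4,T8) ✓
Counterexamples (restrictor pairs failing the scope): 0.

0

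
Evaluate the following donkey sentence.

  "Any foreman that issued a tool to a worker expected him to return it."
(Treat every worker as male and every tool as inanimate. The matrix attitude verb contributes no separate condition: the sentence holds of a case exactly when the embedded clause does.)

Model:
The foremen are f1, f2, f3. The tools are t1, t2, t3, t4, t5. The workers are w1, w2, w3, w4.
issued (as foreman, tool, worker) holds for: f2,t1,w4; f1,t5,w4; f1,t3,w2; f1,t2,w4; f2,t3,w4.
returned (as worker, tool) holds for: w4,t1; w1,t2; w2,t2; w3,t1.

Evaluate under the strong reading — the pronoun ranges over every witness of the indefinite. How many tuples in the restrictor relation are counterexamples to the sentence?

"him" takes "a worker" as antecedent and "it" takes "a tool"; both are donkey pronouns co-varying with the restrictor.
Strong reading: for every (f,t,w) with issued(f,t,w), returned(w,t).
Restrictor triples: (f1,t2,w4)→returned(w4,t2) ✗  (f1,t3,w2)→returned(w2,t3) ✗  (f1,t5,w4)→returned(w4,t5) ✗  (f2,t1,w4)→returned(w4,t1) ✓  (f2,t3,w4)→returned(w4,t3) ✗
Counterexamples (restrictor triples failing the scope): 4.

4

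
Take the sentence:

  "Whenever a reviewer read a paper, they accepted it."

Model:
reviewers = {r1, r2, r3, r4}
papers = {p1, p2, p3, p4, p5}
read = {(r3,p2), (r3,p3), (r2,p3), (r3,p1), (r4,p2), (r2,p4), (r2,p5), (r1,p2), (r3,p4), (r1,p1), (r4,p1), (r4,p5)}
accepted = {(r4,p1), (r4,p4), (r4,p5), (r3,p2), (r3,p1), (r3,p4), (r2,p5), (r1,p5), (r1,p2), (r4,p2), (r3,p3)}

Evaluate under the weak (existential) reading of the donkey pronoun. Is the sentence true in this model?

"it" takes "a paper" as antecedent — a donkey pronoun bound across the clause boundary.
Weak reading: every reviewer r with some read-paper has at least one read-paper p such that accepted(r,p).
Per reviewer: r1:✓  r2:✓  r3:✓  r4:✓
Every reviewer in the restrictor has a witness.

True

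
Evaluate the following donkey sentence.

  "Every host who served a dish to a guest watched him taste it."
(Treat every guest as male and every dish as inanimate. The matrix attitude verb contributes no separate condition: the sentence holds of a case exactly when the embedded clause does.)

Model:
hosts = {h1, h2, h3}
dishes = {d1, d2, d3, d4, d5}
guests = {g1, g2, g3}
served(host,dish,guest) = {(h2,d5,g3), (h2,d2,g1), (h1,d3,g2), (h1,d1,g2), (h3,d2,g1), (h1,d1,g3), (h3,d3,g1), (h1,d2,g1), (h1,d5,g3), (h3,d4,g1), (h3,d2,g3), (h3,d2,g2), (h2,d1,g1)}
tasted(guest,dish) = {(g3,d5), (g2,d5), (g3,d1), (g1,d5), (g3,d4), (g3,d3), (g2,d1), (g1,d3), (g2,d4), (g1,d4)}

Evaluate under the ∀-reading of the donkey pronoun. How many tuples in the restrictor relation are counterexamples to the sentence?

7

"him" takes "a guest" as antecedent and "it" takes "a dish"; both are donkey pronouns co-varying with the restrictor.
Strong reading: for every (h,d,g) with served(h,d,g), tasted(g,d).
Restrictor triples: (h1,d1,g2)→tasted(g2,d1) ✓  (h1,d1,g3)→tasted(g3,d1) ✓  (h1,d2,g1)→tasted(g1,d2) ✗  (h1,d3,g2)→tasted(g2,d3) ✗  (h1,d5,g3)→tasted(g3,d5) ✓  (h2,d1,g1)→tasted(g1,d1) ✗  (h2,d2,g1)→tasted(g1,d2) ✗  (h2,d5,g3)→tasted(g3,d5) ✓  (h3,d2,g1)→tasted(g1,d2) ✗  (h3,d2,g2)→tasted(g2,d2) ✗  (h3,d2,g3)→tasted(g3,d2) ✗  (h3,d3,g1)→tasted(g1,d3) ✓  (h3,d4,g1)→tasted(g1,d4) ✓
Counterexamples (restrictor triples failing the scope): 7.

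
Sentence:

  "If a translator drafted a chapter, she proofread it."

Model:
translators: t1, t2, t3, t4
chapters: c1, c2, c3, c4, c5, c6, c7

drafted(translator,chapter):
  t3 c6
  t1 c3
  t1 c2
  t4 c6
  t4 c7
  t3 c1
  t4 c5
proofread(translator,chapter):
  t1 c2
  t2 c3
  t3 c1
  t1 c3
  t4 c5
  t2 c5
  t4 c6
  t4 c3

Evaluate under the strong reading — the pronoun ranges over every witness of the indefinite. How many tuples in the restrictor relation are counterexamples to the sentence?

2

"it" takes "a chapter" as antecedent — a donkey pronoun bound across the clause boundary.
Strong reading: for every (t,c) with drafted(t,c), proofread(t,c).
Restrictor pairs: (t1,c2) ✓  (t1,c3) ✓  (t3,c1) ✓  (t3,c6) ✗  (t4,c5) ✓  (t4,c6) ✓  (t4,c7) ✗
Counterexamples (restrictor pairs failing the scope): 2.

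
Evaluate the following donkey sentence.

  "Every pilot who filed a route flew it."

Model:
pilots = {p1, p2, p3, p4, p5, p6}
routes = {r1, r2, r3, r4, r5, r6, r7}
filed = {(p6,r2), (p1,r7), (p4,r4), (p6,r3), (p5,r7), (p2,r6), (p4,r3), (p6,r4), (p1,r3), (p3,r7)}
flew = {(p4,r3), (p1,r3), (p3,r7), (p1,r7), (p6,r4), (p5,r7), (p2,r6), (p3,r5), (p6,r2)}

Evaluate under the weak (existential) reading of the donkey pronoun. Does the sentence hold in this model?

True

"it" takes "a route" as antecedent — a donkey pronoun bound across the clause boundary.
Weak reading: every pilot p with some filed-route has at least one filed-route r such that flew(p,r).
Per pilot: p1:✓  p2:✓  p3:✓  p4:✓  p5:✓  p6:✓
Every pilot in the restrictor has a witness.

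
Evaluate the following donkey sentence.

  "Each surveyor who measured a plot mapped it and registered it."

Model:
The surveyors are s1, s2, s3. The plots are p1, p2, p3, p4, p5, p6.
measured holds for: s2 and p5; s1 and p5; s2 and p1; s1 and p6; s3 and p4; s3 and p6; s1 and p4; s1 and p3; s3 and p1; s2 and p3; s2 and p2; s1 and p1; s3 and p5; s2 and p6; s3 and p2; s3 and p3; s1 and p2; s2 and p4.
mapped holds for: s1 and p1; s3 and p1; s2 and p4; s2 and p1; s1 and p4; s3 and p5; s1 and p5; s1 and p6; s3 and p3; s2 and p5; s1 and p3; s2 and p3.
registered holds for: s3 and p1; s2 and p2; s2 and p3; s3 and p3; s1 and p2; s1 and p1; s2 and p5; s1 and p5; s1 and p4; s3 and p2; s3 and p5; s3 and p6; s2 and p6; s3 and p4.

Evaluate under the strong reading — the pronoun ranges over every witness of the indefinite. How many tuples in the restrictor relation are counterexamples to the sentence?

10

"it" takes "a plot" as antecedent — a donkey pronoun bound across the clause boundary.
Strong reading: for every (s,p) with measured(s,p), mapped(s,p) ∧ registered(s,p).
Restrictor pairs: (s1,p1) ✓  (s1,p2) ✗  (s1,p3) ✗  (s1,p4) ✓  (s1,p5) ✓  (s1,p6) ✗  (s2,p1) ✗  (s2,p2) ✗  (s2,p3) ✓  (s2,p4) ✗  (s2,p5) ✓  (s2,p6) ✗  (s3,p1) ✓  (s3,p2) ✗  (s3,p3) ✓  (s3,p4) ✗  (s3,p5) ✓  (s3,p6) ✗
Counterexamples (restrictor pairs failing the scope): 10.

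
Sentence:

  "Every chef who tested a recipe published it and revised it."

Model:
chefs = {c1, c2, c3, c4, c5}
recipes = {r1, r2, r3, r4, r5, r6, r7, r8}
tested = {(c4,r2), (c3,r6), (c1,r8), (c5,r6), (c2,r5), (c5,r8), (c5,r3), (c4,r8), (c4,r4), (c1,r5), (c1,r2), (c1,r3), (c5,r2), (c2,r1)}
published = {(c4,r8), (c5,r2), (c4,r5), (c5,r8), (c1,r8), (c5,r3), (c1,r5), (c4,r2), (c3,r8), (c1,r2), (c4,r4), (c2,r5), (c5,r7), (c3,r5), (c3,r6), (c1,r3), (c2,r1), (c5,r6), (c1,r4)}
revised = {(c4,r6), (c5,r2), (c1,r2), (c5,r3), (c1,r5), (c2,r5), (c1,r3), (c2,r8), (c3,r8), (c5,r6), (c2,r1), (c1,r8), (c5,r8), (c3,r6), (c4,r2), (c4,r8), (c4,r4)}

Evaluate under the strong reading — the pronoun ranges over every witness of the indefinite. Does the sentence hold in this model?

"it" takes "a recipe" as antecedent — a donkey pronoun bound across the clause boundary.
Strong reading: for every (c,r) with tested(c,r), published(c,r) ∧ revised(c,r).
Restrictor pairs: (c1,r2) ✓  (c1,r3) ✓  (c1,r5) ✓  (c1,r8) ✓  (c2,r1) ✓  (c2,r5) ✓  (c3,r6) ✓  (c4,r2) ✓  (c4,r4) ✓  (c4,r8) ✓  (c5,r2) ✓  (c5,r3) ✓  (c5,r6) ✓  (c5,r8) ✓
Every restrictor pair satisfies the scope.

True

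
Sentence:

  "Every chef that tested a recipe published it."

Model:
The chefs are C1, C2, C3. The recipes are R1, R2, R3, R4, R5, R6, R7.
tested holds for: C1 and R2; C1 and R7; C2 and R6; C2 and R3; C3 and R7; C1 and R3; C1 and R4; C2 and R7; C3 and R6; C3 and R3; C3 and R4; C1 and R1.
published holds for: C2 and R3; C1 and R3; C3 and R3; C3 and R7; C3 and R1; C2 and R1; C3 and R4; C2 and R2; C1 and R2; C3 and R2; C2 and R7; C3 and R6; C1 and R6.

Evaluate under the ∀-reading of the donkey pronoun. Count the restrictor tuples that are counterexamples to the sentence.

4

"it" takes "a recipe" as antecedent — a donkey pronoun bound across the clause boundary.
Strong reading: for every (c,r) with tested(c,r), published(c,r).
Restrictor pairs: (C1,R1) ✗  (C1,R2) ✓  (C1,R3) ✓  (C1,R4) ✗  (C1,R7) ✗  (C2,R3) ✓  (C2,R6) ✗  (C2,R7) ✓  (C3,R3) ✓  (C3,R4) ✓  (C3,R6) ✓  (C3,R7) ✓
Counterexamples (restrictor pairs failing the scope): 4.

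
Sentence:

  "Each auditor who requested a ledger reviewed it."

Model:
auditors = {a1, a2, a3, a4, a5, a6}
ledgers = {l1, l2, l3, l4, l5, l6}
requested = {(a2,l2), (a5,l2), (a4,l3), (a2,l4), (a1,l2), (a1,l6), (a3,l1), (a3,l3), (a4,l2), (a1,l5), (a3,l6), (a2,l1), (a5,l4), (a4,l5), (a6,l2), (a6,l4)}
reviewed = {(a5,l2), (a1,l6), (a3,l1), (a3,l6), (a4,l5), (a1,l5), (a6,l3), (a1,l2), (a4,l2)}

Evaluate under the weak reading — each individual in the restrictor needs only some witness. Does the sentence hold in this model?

False

"it" takes "a ledger" as antecedent — a donkey pronoun bound across the clause boundary.
Weak reading: every auditor a with some requested-ledger has at least one requested-ledger l such that reviewed(a,l).
Per auditor: a1:✓  a2:✗  a3:✓  a4:✓  a5:✓  a6:✗
a2 has no witness among its requested-ledgers.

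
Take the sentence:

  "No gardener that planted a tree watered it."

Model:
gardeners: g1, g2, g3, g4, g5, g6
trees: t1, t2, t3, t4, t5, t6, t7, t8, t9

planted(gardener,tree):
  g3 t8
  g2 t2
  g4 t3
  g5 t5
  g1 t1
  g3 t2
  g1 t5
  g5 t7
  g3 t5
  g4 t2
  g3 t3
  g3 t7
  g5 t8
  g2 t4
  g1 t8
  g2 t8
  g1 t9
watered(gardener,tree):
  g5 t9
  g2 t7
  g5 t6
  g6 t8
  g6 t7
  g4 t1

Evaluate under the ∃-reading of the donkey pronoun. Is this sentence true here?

"it" takes "a tree" as antecedent — a donkey pronoun bound across the clause boundary.
Truth condition: for no (g,t) with planted(g,t) does watered(g,t) hold.
Restrictor pairs — does the scope hold? (g1,t1):fails  (g1,t5):fails  (g1,t8):fails  (g1,t9):fails  (g2,t2):fails  (g2,t4):fails  (g2,t8):fails  (g3,t2):fails  (g3,t3):fails  (g3,t5):fails  (g3,t7):fails  (g3,t8):fails  (g4,t2):fails  (g4,t3):fails  (g5,t5):fails  (g5,t7):fails  (g5,t8):fails
Scope holds for no restrictor pair, so the sentence is true.

True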